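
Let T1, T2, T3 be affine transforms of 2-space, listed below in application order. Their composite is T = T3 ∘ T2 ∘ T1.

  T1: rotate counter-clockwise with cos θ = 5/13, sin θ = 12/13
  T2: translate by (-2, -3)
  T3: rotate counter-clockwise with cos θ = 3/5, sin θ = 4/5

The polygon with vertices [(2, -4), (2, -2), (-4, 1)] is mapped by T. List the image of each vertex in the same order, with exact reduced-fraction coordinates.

T1 rotate counter-clockwise with cos θ = 5/13, sin θ = 12/13: (2, -4) → (58/13, 4/13); (2, -2) → (34/13, 14/13); (-4, 1) → (-32/13, -43/13)
T2 translate by (-2, -3): (58/13, 4/13) → (32/13, -35/13); (34/13, 14/13) → (8/13, -25/13); (-32/13, -43/13) → (-58/13, -82/13)
T3 rotate counter-clockwise with cos θ = 3/5, sin θ = 4/5: (32/13, -35/13) → (236/65, 23/65); (8/13, -25/13) → (124/65, -43/65); (-58/13, -82/13) → (154/65, -478/65)

image vertices: (236/65, 23/65), (124/65, -43/65), (154/65, -478/65)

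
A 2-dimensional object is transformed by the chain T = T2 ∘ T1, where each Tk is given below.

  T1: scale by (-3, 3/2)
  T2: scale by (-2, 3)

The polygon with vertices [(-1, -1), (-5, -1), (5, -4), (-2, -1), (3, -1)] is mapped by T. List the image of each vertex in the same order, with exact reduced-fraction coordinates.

T1 scale by (-3, 3/2): (-1, -1) → (3, -3/2); (-5, -1) → (15, -3/2); (5, -4) → (-15, -6); (-2, -1) → (6, -3/2); (3, -1) → (-9, -3/2)
T2 scale by (-2, 3): (3, -3/2) → (-6, -9/2); (15, -3/2) → (-30, -9/2); (-15, -6) → (30, -18); (6, -3/2) → (-12, -9/2); (-9, -3/2) → (18, -9/2)

image vertices: (-6, -9/2), (-30, -9/2), (30, -18), (-12, -9/2), (18, -9/2)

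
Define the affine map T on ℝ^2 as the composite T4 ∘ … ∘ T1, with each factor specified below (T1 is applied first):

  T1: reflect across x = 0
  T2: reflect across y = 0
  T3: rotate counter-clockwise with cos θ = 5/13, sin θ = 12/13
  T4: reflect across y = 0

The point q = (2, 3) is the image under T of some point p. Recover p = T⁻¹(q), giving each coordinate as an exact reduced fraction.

p = (2, 3)

T1 = [-1 0 0; 0 1 0; 0 0 1]
T2·T1 = [-1 0 0; 0 -1 0; 0 0 1]
T3·…·T1 = [-5/13 12/13 0; -12/13 -5/13 0; 0 0 1]
T4·…·T1 = [-5/13 12/13 0; 12/13 5/13 0; 0 0 1]
det M = -1; M⁻¹ = [-5/13 12/13 0; 12/13 5/13 0; 0 0 1]
M⁻¹ · (2, 3)ᵀ = (2, 3)ᵀ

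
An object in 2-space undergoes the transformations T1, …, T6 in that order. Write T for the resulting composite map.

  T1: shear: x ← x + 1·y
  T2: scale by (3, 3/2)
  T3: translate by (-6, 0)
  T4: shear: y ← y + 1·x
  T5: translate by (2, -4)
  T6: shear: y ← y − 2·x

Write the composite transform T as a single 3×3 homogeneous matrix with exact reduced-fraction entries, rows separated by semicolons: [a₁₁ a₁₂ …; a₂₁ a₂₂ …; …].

T = [3 3 -4; -3 -3/2 -2; 0 0 1]

T1 = [1 1 0; 0 1 0; 0 0 1]
T2·T1 = [3 3 0; 0 3/2 0; 0 0 1]
T3·…·T1 = [3 3 -6; 0 3/2 0; 0 0 1]
T4·…·T1 = [3 3 -6; 3 9/2 -6; 0 0 1]
T5·…·T1 = [3 3 -4; 3 9/2 -10; 0 0 1]
T6·…·T1 = [3 3 -4; -3 -3/2 -2; 0 0 1]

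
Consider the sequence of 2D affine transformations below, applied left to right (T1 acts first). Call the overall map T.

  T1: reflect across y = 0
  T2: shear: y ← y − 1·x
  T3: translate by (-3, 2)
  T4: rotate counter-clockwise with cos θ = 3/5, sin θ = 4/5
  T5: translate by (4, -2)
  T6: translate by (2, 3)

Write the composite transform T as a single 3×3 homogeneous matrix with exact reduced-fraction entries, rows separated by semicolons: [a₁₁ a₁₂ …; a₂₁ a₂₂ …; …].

T1 = [1 0 0; 0 -1 0; 0 0 1]
T2·T1 = [1 0 0; -1 -1 0; 0 0 1]
T3·…·T1 = [1 0 -3; -1 -1 2; 0 0 1]
T4·…·T1 = [7/5 4/5 -17/5; 1/5 -3/5 -6/5; 0 0 1]
T5·…·T1 = [7/5 4/5 3/5; 1/5 -3/5 -16/5; 0 0 1]
T6·…·T1 = [7/5 4/5 13/5; 1/5 -3/5 -1/5; 0 0 1]

T = [7/5 4/5 13/5; 1/5 -3/5 -1/5; 0 0 1]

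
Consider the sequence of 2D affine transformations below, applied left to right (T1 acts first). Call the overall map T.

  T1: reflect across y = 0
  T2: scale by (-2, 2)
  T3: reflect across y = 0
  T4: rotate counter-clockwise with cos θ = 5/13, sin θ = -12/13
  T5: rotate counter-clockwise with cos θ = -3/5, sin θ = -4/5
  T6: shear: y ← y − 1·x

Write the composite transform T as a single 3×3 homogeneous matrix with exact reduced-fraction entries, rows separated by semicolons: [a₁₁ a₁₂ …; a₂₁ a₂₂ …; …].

T1 = [1 0 0; 0 -1 0; 0 0 1]
T2·T1 = [-2 0 0; 0 -2 0; 0 0 1]
T3·…·T1 = [-2 0 0; 0 2 0; 0 0 1]
T4·…·T1 = [-10/13 24/13 0; 24/13 10/13 0; 0 0 1]
T5·…·T1 = [126/65 -32/65 0; -32/65 -126/65 0; 0 0 1]
T6·…·T1 = [126/65 -32/65 0; -158/65 -94/65 0; 0 0 1]

T = [126/65 -32/65 0; -158/65 -94/65 0; 0 0 1]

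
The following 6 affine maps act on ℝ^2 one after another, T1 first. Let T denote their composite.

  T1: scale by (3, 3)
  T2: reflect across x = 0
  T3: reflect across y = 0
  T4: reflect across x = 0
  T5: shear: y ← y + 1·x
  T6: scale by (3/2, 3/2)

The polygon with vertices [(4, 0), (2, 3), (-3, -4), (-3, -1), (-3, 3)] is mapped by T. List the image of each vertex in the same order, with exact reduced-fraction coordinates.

image vertices: (18, 18), (9, -9/2), (-27/2, 9/2), (-27/2, -9), (-27/2, -27)

T1 scale by (3, 3): (4, 0) → (12, 0); (2, 3) → (6, 9); (-3, -4) → (-9, -12); (-3, -1) → (-9, -3); (-3, 3) → (-9, 9)
T2 reflect across x = 0: (12, 0) → (-12, 0); (6, 9) → (-6, 9); (-9, -12) → (9, -12); (-9, -3) → (9, -3); (-9, 9) → (9, 9)
T3 reflect across y = 0: (-12, 0) → (-12, 0); (-6, 9) → (-6, -9); (9, -12) → (9, 12); (9, -3) → (9, 3); (9, 9) → (9, -9)
T4 reflect across x = 0: (-12, 0) → (12, 0); (-6, -9) → (6, -9); (9, 12) → (-9, 12); (9, 3) → (-9, 3); (9, -9) → (-9, -9)
T5 shear: y ← y + 1·x: (12, 0) → (12, 12); (6, -9) → (6, -3); (-9, 12) → (-9, 3); (-9, 3) → (-9, -6); (-9, -9) → (-9, -18)
T6 scale by (3/2, 3/2): (12, 12) → (18, 18); (6, -3) → (9, -9/2); (-9, 3) → (-27/2, 9/2); (-9, -6) → (-27/2, -9); (-9, -18) → (-27/2, -27)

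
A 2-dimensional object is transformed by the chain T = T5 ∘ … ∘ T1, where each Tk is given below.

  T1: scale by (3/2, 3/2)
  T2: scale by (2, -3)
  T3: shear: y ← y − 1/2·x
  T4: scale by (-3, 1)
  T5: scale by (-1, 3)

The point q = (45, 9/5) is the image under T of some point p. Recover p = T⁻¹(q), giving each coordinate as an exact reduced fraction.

p = (5, -9/5)

T1 = [3/2 0 0; 0 3/2 0; 0 0 1]
T2·T1 = [3 0 0; 0 -9/2 0; 0 0 1]
T3·…·T1 = [3 0 0; -3/2 -9/2 0; 0 0 1]
T4·…·T1 = [-9 0 0; -3/2 -9/2 0; 0 0 1]
T5·…·T1 = [9 0 0; -9/2 -27/2 0; 0 0 1]
det M = -243/2; M⁻¹ = [1/9 0 0; -1/27 -2/27 0; 0 0 1]
M⁻¹ · (45, 9/5)ᵀ = (5, -9/5)ᵀ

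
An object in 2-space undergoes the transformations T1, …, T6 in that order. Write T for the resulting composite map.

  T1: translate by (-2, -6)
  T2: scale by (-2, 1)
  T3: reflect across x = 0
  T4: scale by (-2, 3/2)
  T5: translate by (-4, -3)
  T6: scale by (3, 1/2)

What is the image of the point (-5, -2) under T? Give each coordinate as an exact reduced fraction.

T1 translate by (-2, -6): (-5, -2) → (-7, -8)
T2 scale by (-2, 1): (-7, -8) → (14, -8)
T3 reflect across x = 0: (14, -8) → (-14, -8)
T4 scale by (-2, 3/2): (-14, -8) → (28, -12)
T5 translate by (-4, -3): (28, -12) → (24, -15)
T6 scale by (3, 1/2): (24, -15) → (72, -15/2)

T(p) = (72, -15/2)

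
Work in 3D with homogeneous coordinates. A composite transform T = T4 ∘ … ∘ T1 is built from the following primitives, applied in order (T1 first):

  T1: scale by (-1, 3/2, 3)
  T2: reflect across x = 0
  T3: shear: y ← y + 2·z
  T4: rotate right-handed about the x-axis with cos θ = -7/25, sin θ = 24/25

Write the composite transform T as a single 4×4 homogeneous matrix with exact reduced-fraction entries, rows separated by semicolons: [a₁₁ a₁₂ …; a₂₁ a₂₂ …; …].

T1 = [-1 0 0 0; 0 3/2 0 0; 0 0 3 0; 0 0 0 1]
T2·T1 = [1 0 0 0; 0 3/2 0 0; 0 0 3 0; 0 0 0 1]
T3·…·T1 = [1 0 0 0; 0 3/2 6 0; 0 0 3 0; 0 0 0 1]
T4·…·T1 = [1 0 0 0; 0 -21/50 -114/25 0; 0 36/25 123/25 0; 0 0 0 1]

T = [1 0 0 0; 0 -21/50 -114/25 0; 0 36/25 123/25 0; 0 0 0 1]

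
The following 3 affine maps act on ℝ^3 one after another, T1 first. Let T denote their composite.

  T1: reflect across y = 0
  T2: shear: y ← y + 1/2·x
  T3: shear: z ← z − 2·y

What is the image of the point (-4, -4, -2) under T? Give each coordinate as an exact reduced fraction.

T(p) = (-4, 2, -6)

T1 reflect across y = 0: (-4, -4, -2) → (-4, 4, -2)
T2 shear: y ← y + 1/2·x: (-4, 4, -2) → (-4, 2, -2)
T3 shear: z ← z − 2·y: (-4, 2, -2) → (-4, 2, -6)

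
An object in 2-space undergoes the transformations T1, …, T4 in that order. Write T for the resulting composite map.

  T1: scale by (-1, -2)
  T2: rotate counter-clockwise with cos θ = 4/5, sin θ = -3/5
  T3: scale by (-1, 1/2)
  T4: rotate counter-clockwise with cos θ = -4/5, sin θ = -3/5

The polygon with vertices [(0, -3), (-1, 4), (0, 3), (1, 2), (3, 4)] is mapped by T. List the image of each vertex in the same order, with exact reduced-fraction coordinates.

image vertices: (108/25, 6/25), (-53/10, 2/5), (-108/25, -6/25), (-167/50, -22/25), (-357/50, -62/25)

T1 scale by (-1, -2): (0, -3) → (0, 6); (-1, 4) → (1, -8); (0, 3) → (0, -6); (1, 2) → (-1, -4); (3, 4) → (-3, -8)
T2 rotate counter-clockwise with cos θ = 4/5, sin θ = -3/5: (0, 6) → (18/5, 24/5); (1, -8) → (-4, -7); (0, -6) → (-18/5, -24/5); (-1, -4) → (-16/5, -13/5); (-3, -8) → (-36/5, -23/5)
T3 scale by (-1, 1/2): (18/5, 24/5) → (-18/5, 12/5); (-4, -7) → (4, -7/2); (-18/5, -24/5) → (18/5, -12/5); (-16/5, -13/5) → (16/5, -13/10); (-36/5, -23/5) → (36/5, -23/10)
T4 rotate counter-clockwise with cos θ = -4/5, sin θ = -3/5: (-18/5, 12/5) → (108/25, 6/25); (4, -7/2) → (-53/10, 2/5); (18/5, -12/5) → (-108/25, -6/25); (16/5, -13/10) → (-167/50, -22/25); (36/5, -23/10) → (-357/50, -62/25)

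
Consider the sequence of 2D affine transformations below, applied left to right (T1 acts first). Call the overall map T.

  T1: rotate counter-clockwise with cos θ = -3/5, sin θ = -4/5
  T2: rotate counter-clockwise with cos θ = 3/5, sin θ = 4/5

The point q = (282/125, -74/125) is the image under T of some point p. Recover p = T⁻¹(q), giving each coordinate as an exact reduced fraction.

p = (6/5, 2)

T1 = [-3/5 4/5 0; -4/5 -3/5 0; 0 0 1]
T2·T1 = [7/25 24/25 0; -24/25 7/25 0; 0 0 1]
det M = 1; M⁻¹ = [7/25 -24/25 0; 24/25 7/25 0; 0 0 1]
M⁻¹ · (282/125, -74/125)ᵀ = (6/5, 2)ᵀ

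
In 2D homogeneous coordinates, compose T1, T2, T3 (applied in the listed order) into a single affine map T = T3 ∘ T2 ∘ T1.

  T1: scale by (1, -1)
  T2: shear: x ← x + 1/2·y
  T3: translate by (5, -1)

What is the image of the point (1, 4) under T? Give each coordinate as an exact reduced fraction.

T(p) = (4, -5)

T1 scale by (1, -1): (1, 4) → (1, -4)
T2 shear: x ← x + 1/2·y: (1, -4) → (-1, -4)
T3 translate by (5, -1): (-1, -4) → (4, -5)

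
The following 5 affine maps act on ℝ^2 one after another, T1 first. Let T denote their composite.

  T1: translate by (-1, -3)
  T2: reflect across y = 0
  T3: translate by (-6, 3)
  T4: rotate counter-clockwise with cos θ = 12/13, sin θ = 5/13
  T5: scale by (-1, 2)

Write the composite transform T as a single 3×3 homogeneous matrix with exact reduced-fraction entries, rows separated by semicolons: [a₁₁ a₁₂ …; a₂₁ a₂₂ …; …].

T = [-12/13 -5/13 114/13; 10/13 -24/13 74/13; 0 0 1]

T1 = [1 0 -1; 0 1 -3; 0 0 1]
T2·T1 = [1 0 -1; 0 -1 3; 0 0 1]
T3·…·T1 = [1 0 -7; 0 -1 6; 0 0 1]
T4·…·T1 = [12/13 5/13 -114/13; 5/13 -12/13 37/13; 0 0 1]
T5·…·T1 = [-12/13 -5/13 114/13; 10/13 -24/13 74/13; 0 0 1]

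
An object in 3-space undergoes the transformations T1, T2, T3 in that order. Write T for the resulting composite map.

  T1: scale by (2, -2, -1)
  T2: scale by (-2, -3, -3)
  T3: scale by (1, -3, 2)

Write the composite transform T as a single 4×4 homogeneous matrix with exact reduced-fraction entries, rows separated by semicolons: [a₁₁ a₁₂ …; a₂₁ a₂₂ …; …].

T = [-4 0 0 0; 0 -18 0 0; 0 0 6 0; 0 0 0 1]

T1 = [2 0 0 0; 0 -2 0 0; 0 0 -1 0; 0 0 0 1]
T2·T1 = [-4 0 0 0; 0 6 0 0; 0 0 3 0; 0 0 0 1]
T3·…·T1 = [-4 0 0 0; 0 -18 0 0; 0 0 6 0; 0 0 0 1]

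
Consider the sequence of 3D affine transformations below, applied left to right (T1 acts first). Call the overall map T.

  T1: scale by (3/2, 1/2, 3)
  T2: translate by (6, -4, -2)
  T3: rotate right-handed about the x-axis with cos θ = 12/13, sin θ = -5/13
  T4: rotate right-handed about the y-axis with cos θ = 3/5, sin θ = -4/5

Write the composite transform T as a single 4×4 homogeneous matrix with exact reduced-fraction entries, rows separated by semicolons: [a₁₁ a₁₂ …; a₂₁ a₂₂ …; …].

T1 = [3/2 0 0 0; 0 1/2 0 0; 0 0 3 0; 0 0 0 1]
T2·T1 = [3/2 0 0 6; 0 1/2 0 -4; 0 0 3 -2; 0 0 0 1]
T3·…·T1 = [3/2 0 0 6; 0 6/13 15/13 -58/13; 0 -5/26 36/13 -4/13; 0 0 0 1]
T4·…·T1 = [9/10 2/13 -144/65 50/13; 0 6/13 15/13 -58/13; 6/5 -3/26 108/65 60/13; 0 0 0 1]

T = [9/10 2/13 -144/65 50/13; 0 6/13 15/13 -58/13; 6/5 -3/26 108/65 60/13; 0 0 0 1]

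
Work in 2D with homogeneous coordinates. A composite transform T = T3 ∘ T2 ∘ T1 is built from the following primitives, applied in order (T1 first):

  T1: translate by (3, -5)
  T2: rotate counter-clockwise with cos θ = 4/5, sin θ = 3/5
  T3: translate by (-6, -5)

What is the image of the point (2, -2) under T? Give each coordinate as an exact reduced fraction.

T(p) = (11/5, -38/5)

T1 translate by (3, -5): (2, -2) → (5, -7)
T2 rotate counter-clockwise with cos θ = 4/5, sin θ = 3/5: (5, -7) → (41/5, -13/5)
T3 translate by (-6, -5): (41/5, -13/5) → (11/5, -38/5)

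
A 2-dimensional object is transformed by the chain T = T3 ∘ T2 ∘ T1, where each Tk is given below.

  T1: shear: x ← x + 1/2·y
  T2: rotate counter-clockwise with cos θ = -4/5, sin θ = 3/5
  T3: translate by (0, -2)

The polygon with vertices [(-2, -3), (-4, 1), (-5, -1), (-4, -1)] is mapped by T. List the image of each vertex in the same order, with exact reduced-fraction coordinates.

image vertices: (23/5, -17/10), (11/5, -49/10), (5, -9/2), (21/5, -39/10)

T1 shear: x ← x + 1/2·y: (-2, -3) → (-7/2, -3); (-4, 1) → (-7/2, 1); (-5, -1) → (-11/2, -1); (-4, -1) → (-9/2, -1)
T2 rotate counter-clockwise with cos θ = -4/5, sin θ = 3/5: (-7/2, -3) → (23/5, 3/10); (-7/2, 1) → (11/5, -29/10); (-11/2, -1) → (5, -5/2); (-9/2, -1) → (21/5, -19/10)
T3 translate by (0, -2): (23/5, 3/10) → (23/5, -17/10); (11/5, -29/10) → (11/5, -49/10); (5, -5/2) → (5, -9/2); (21/5, -19/10) → (21/5, -39/10)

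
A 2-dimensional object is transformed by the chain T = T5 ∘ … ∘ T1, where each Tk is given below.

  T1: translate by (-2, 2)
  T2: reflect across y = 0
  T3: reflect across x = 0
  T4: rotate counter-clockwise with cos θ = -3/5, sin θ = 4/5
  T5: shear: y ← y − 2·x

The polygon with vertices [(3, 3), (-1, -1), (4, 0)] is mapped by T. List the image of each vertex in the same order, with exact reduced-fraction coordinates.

T1 translate by (-2, 2): (3, 3) → (1, 5); (-1, -1) → (-3, 1); (4, 0) → (2, 2)
T2 reflect across y = 0: (1, 5) → (1, -5); (-3, 1) → (-3, -1); (2, 2) → (2, -2)
T3 reflect across x = 0: (1, -5) → (-1, -5); (-3, -1) → (3, -1); (2, -2) → (-2, -2)
T4 rotate counter-clockwise with cos θ = -3/5, sin θ = 4/5: (-1, -5) → (23/5, 11/5); (3, -1) → (-1, 3); (-2, -2) → (14/5, -2/5)
T5 shear: y ← y − 2·x: (23/5, 11/5) → (23/5, -7); (-1, 3) → (-1, 5); (14/5, -2/5) → (14/5, -6)

image vertices: (23/5, -7), (-1, 5), (14/5, -6)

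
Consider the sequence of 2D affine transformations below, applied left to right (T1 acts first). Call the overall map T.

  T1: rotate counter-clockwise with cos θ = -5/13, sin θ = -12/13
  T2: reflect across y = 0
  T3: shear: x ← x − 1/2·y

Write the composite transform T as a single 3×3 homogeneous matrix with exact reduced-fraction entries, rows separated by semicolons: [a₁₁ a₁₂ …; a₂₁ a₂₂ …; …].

T = [-11/13 19/26 0; 12/13 5/13 0; 0 0 1]

T1 = [-5/13 12/13 0; -12/13 -5/13 0; 0 0 1]
T2·T1 = [-5/13 12/13 0; 12/13 5/13 0; 0 0 1]
T3·…·T1 = [-11/13 19/26 0; 12/13 5/13 0; 0 0 1]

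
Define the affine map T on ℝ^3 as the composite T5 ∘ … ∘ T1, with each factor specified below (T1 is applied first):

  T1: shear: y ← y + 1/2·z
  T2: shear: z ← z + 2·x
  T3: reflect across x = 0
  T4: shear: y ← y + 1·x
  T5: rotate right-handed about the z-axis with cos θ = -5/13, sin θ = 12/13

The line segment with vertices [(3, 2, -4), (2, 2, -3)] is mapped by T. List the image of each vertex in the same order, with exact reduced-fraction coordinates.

image vertices: (51/13, -21/13, 2), (28/13, -33/26, 1)

T1 shear: y ← y + 1/2·z: (3, 2, -4) → (3, 0, -4); (2, 2, -3) → (2, 1/2, -3)
T2 shear: z ← z + 2·x: (3, 0, -4) → (3, 0, 2); (2, 1/2, -3) → (2, 1/2, 1)
T3 reflect across x = 0: (3, 0, 2) → (-3, 0, 2); (2, 1/2, 1) → (-2, 1/2, 1)
T4 shear: y ← y + 1·x: (-3, 0, 2) → (-3, -3, 2); (-2, 1/2, 1) → (-2, -3/2, 1)
T5 rotate right-handed about the z-axis with cos θ = -5/13, sin θ = 12/13: (-3, -3, 2) → (51/13, -21/13, 2); (-2, -3/2, 1) → (28/13, -33/26, 1)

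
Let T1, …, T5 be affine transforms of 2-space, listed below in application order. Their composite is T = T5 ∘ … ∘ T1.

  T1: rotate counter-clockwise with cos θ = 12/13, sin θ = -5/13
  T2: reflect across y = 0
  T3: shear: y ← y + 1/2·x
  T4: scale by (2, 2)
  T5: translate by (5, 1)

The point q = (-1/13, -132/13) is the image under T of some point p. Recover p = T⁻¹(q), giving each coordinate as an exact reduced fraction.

p = (-4, 3)

T1 = [12/13 5/13 0; -5/13 12/13 0; 0 0 1]
T2·T1 = [12/13 5/13 0; 5/13 -12/13 0; 0 0 1]
T3·…·T1 = [12/13 5/13 0; 11/13 -19/26 0; 0 0 1]
T4·…·T1 = [24/13 10/13 0; 22/13 -19/13 0; 0 0 1]
T5·…·T1 = [24/13 10/13 5; 22/13 -19/13 1; 0 0 1]
det M = -4; M⁻¹ = [19/52 5/26 -105/52; 11/26 -6/13 -43/26; 0 0 1]
M⁻¹ · (-1/13, -132/13)ᵀ = (-4, 3)ᵀ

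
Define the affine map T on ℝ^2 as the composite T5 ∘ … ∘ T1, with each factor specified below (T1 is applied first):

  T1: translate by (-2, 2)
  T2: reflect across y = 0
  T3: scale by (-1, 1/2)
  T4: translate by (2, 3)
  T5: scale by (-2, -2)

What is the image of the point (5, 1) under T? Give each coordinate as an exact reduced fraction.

T(p) = (2, -3)

T1 translate by (-2, 2): (5, 1) → (3, 3)
T2 reflect across y = 0: (3, 3) → (3, -3)
T3 scale by (-1, 1/2): (3, -3) → (-3, -3/2)
T4 translate by (2, 3): (-3, -3/2) → (-1, 3/2)
T5 scale by (-2, -2): (-1, 3/2) → (2, -3)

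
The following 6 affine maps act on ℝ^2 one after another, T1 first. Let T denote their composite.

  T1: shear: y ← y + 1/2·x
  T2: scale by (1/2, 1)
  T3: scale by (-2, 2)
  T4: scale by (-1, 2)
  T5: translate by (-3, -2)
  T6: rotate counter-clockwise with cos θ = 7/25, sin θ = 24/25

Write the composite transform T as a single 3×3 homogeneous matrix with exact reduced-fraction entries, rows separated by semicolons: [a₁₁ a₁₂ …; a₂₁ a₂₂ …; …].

T1 = [1 0 0; 1/2 1 0; 0 0 1]
T2·T1 = [1/2 0 0; 1/2 1 0; 0 0 1]
T3·…·T1 = [-1 0 0; 1 2 0; 0 0 1]
T4·…·T1 = [1 0 0; 2 4 0; 0 0 1]
T5·…·T1 = [1 0 -3; 2 4 -2; 0 0 1]
T6·…·T1 = [-41/25 -96/25 27/25; 38/25 28/25 -86/25; 0 0 1]

T = [-41/25 -96/25 27/25; 38/25 28/25 -86/25; 0 0 1]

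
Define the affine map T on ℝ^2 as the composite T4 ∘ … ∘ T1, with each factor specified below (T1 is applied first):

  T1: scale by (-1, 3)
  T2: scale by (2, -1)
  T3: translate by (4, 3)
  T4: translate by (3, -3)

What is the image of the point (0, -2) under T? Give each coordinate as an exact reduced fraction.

T1 scale by (-1, 3): (0, -2) → (0, -6)
T2 scale by (2, -1): (0, -6) → (0, 6)
T3 translate by (4, 3): (0, 6) → (4, 9)
T4 translate by (3, -3): (4, 9) → (7, 6)

T(p) = (7, 6)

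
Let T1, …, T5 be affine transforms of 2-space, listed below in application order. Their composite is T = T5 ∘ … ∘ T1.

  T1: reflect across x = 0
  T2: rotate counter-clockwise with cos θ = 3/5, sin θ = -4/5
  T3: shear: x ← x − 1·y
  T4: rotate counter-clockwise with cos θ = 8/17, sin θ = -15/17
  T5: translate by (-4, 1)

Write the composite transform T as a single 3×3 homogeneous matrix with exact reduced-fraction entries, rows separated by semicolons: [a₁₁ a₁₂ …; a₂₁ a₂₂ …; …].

T = [4/85 53/85 -4; 137/85 9/85 1; 0 0 1]

T1 = [-1 0 0; 0 1 0; 0 0 1]
T2·T1 = [-3/5 4/5 0; 4/5 3/5 0; 0 0 1]
T3·…·T1 = [-7/5 1/5 0; 4/5 3/5 0; 0 0 1]
T4·…·T1 = [4/85 53/85 0; 137/85 9/85 0; 0 0 1]
T5·…·T1 = [4/85 53/85 -4; 137/85 9/85 1; 0 0 1]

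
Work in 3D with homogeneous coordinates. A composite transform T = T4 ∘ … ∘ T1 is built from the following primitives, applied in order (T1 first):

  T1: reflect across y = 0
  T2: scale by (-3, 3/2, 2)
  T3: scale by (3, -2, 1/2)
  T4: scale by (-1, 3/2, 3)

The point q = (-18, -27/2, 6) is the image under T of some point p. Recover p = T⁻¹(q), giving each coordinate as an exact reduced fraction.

p = (-2, -3, 2)

T1 = [1 0 0 0; 0 -1 0 0; 0 0 1 0; 0 0 0 1]
T2·T1 = [-3 0 0 0; 0 -3/2 0 0; 0 0 2 0; 0 0 0 1]
T3·…·T1 = [-9 0 0 0; 0 3 0 0; 0 0 1 0; 0 0 0 1]
T4·…·T1 = [9 0 0 0; 0 9/2 0 0; 0 0 3 0; 0 0 0 1]
det M = 243/2; M⁻¹ = [1/9 0 0 0; 0 2/9 0 0; 0 0 1/3 0; 0 0 0 1]
M⁻¹ · (-18, -27/2, 6)ᵀ = (-2, -3, 2)ᵀ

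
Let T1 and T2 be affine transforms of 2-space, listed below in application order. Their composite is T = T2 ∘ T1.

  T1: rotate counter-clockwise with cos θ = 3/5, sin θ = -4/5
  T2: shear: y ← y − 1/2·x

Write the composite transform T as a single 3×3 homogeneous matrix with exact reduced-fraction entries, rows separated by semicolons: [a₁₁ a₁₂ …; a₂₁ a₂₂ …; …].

T1 = [3/5 4/5 0; -4/5 3/5 0; 0 0 1]
T2·T1 = [3/5 4/5 0; -11/10 1/5 0; 0 0 1]

T = [3/5 4/5 0; -11/10 1/5 0; 0 0 1]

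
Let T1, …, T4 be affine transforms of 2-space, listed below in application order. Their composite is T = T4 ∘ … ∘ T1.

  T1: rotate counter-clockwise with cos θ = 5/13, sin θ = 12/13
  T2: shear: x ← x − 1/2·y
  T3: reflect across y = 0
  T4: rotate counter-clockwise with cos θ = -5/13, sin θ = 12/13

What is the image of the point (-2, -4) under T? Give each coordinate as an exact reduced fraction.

T1 rotate counter-clockwise with cos θ = 5/13, sin θ = 12/13: (-2, -4) → (38/13, -44/13)
T2 shear: x ← x − 1/2·y: (38/13, -44/13) → (60/13, -44/13)
T3 reflect across y = 0: (60/13, -44/13) → (60/13, 44/13)
T4 rotate counter-clockwise with cos θ = -5/13, sin θ = 12/13: (60/13, 44/13) → (-828/169, 500/169)

T(p) = (-828/169, 500/169)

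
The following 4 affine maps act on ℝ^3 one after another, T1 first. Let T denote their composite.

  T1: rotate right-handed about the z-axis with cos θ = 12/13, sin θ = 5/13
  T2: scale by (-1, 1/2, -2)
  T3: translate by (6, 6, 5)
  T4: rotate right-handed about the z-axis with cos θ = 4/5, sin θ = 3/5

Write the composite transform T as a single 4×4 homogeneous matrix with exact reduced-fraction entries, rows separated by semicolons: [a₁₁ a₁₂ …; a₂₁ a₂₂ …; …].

T = [-111/130 2/65 0 6/5; -2/5 3/5 0 42/5; 0 0 -2 5; 0 0 0 1]

T1 = [12/13 -5/13 0 0; 5/13 12/13 0 0; 0 0 1 0; 0 0 0 1]
T2·T1 = [-12/13 5/13 0 0; 5/26 6/13 0 0; 0 0 -2 0; 0 0 0 1]
T3·…·T1 = [-12/13 5/13 0 6; 5/26 6/13 0 6; 0 0 -2 5; 0 0 0 1]
T4·…·T1 = [-111/130 2/65 0 6/5; -2/5 3/5 0 42/5; 0 0 -2 5; 0 0 0 1]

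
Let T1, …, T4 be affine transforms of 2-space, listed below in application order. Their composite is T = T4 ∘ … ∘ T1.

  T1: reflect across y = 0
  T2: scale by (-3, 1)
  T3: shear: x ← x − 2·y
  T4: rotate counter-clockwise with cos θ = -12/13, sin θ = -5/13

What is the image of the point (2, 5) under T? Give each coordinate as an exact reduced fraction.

T(p) = (-73/13, 40/13)

T1 reflect across y = 0: (2, 5) → (2, -5)
T2 scale by (-3, 1): (2, -5) → (-6, -5)
T3 shear: x ← x − 2·y: (-6, -5) → (4, -5)
T4 rotate counter-clockwise with cos θ = -12/13, sin θ = -5/13: (4, -5) → (-73/13, 40/13)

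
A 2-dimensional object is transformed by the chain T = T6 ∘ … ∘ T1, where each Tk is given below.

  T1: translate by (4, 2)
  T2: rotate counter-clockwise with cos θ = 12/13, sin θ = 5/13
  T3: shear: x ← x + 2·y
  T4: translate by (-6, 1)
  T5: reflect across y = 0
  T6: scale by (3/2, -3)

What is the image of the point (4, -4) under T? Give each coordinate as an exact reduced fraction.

T1 translate by (4, 2): (4, -4) → (8, -2)
T2 rotate counter-clockwise with cos θ = 12/13, sin θ = 5/13: (8, -2) → (106/13, 16/13)
T3 shear: x ← x + 2·y: (106/13, 16/13) → (138/13, 16/13)
T4 translate by (-6, 1): (138/13, 16/13) → (60/13, 29/13)
T5 reflect across y = 0: (60/13, 29/13) → (60/13, -29/13)
T6 scale by (3/2, -3): (60/13, -29/13) → (90/13, 87/13)

T(p) = (90/13, 87/13)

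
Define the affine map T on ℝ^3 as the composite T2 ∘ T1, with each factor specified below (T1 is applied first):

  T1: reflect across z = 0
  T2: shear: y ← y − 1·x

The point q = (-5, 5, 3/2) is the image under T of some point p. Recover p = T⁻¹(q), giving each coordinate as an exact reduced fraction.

p = (-5, 0, -3/2)

T1 = [1 0 0 0; 0 1 0 0; 0 0 -1 0; 0 0 0 1]
T2·T1 = [1 0 0 0; -1 1 0 0; 0 0 -1 0; 0 0 0 1]
det M = -1; M⁻¹ = [1 0 0 0; 1 1 0 0; 0 0 -1 0; 0 0 0 1]
M⁻¹ · (-5, 5, 3/2)ᵀ = (-5, 0, -3/2)ᵀ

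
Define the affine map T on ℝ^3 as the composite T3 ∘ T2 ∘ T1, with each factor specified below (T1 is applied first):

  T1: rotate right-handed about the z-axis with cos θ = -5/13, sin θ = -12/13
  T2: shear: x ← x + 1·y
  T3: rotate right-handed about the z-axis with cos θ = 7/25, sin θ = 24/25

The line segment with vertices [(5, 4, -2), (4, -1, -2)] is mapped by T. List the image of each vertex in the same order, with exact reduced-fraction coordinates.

image vertices: (117/25, -1928/325, -2), (39/25, -2101/325, -2)

T1 rotate right-handed about the z-axis with cos θ = -5/13, sin θ = -12/13: (5, 4, -2) → (23/13, -80/13, -2); (4, -1, -2) → (-32/13, -43/13, -2)
T2 shear: x ← x + 1·y: (23/13, -80/13, -2) → (-57/13, -80/13, -2); (-32/13, -43/13, -2) → (-75/13, -43/13, -2)
T3 rotate right-handed about the z-axis with cos θ = 7/25, sin θ = 24/25: (-57/13, -80/13, -2) → (117/25, -1928/325, -2); (-75/13, -43/13, -2) → (39/25, -2101/325, -2)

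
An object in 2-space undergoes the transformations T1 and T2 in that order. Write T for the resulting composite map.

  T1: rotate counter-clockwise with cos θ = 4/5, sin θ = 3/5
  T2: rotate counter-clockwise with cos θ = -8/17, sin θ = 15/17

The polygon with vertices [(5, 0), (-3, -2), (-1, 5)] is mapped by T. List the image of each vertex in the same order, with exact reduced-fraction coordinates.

image vertices: (-77/17, 36/17), (303/85, 46/85), (-103/85, -421/85)

T1 rotate counter-clockwise with cos θ = 4/5, sin θ = 3/5: (5, 0) → (4, 3); (-3, -2) → (-6/5, -17/5); (-1, 5) → (-19/5, 17/5)
T2 rotate counter-clockwise with cos θ = -8/17, sin θ = 15/17: (4, 3) → (-77/17, 36/17); (-6/5, -17/5) → (303/85, 46/85); (-19/5, 17/5) → (-103/85, -421/85)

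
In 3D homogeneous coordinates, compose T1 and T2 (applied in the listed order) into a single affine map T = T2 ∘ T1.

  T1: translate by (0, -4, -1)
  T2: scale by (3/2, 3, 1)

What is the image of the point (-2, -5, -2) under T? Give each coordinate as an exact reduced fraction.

T(p) = (-3, -27, -3)

T1 translate by (0, -4, -1): (-2, -5, -2) → (-2, -9, -3)
T2 scale by (3/2, 3, 1): (-2, -9, -3) → (-3, -27, -3)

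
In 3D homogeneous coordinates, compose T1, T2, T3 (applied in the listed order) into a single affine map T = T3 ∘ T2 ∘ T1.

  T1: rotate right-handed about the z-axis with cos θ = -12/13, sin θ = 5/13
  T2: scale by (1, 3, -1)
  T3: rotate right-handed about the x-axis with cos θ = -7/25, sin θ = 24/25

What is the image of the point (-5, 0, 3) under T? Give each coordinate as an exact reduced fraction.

T1 rotate right-handed about the z-axis with cos θ = -12/13, sin θ = 5/13: (-5, 0, 3) → (60/13, -25/13, 3)
T2 scale by (1, 3, -1): (60/13, -25/13, 3) → (60/13, -75/13, -3)
T3 rotate right-handed about the x-axis with cos θ = -7/25, sin θ = 24/25: (60/13, -75/13, -3) → (60/13, 1461/325, -1527/325)

T(p) = (60/13, 1461/325, -1527/325)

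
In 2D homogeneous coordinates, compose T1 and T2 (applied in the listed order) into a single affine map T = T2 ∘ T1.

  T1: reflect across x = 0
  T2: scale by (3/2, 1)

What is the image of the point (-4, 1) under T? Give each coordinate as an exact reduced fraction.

T1 reflect across x = 0: (-4, 1) → (4, 1)
T2 scale by (3/2, 1): (4, 1) → (6, 1)

T(p) = (6, 1)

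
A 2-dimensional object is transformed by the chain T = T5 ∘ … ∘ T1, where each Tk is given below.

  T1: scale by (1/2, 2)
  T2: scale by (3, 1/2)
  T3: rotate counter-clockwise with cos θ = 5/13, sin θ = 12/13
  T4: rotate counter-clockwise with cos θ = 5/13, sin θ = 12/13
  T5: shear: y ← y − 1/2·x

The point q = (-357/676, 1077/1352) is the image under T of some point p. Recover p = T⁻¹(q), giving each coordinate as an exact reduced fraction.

T1 = [1/2 0 0; 0 2 0; 0 0 1]
T2·T1 = [3/2 0 0; 0 1 0; 0 0 1]
T3·…·T1 = [15/26 -12/13 0; 18/13 5/13 0; 0 0 1]
T4·…·T1 = [-357/338 -120/169 0; 180/169 -119/169 0; 0 0 1]
T5·…·T1 = [-357/338 -120/169 0; 1077/676 -59/169 0; 0 0 1]
det M = 3/2; M⁻¹ = [-118/507 80/169 0; -359/338 -119/169 0; 0 0 1]
M⁻¹ · (-357/676, 1077/1352)ᵀ = (1/2, 0)ᵀ

p = (1/2, 0)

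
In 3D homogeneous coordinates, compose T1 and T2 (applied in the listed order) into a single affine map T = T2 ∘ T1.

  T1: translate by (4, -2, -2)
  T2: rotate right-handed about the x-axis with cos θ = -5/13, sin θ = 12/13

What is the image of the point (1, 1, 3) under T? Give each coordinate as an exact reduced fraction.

T(p) = (5, -7/13, -17/13)

T1 translate by (4, -2, -2): (1, 1, 3) → (5, -1, 1)
T2 rotate right-handed about the x-axis with cos θ = -5/13, sin θ = 12/13: (5, -1, 1) → (5, -7/13, -17/13)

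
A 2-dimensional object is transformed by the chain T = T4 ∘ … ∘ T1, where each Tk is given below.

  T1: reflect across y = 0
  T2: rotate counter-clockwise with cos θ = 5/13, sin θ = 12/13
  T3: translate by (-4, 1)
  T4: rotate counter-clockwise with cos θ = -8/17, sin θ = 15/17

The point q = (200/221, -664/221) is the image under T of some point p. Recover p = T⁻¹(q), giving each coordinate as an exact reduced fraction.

p = (0, 1)

T1 = [1 0 0; 0 -1 0; 0 0 1]
T2·T1 = [5/13 12/13 0; 12/13 -5/13 0; 0 0 1]
T3·…·T1 = [5/13 12/13 -4; 12/13 -5/13 1; 0 0 1]
T4·…·T1 = [-220/221 -21/221 1; -21/221 220/221 -4; 0 0 1]
det M = -1; M⁻¹ = [-220/221 -21/221 8/13; -21/221 220/221 53/13; 0 0 1]
M⁻¹ · (200/221, -664/221)ᵀ = (0, 1)ᵀ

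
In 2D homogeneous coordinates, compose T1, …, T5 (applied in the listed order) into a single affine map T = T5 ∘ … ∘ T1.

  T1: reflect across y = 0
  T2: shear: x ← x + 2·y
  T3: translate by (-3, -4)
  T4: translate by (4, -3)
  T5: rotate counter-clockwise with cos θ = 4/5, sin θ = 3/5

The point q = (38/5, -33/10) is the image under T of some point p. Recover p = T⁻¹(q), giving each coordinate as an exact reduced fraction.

p = (7/2, 1/5)

T1 = [1 0 0; 0 -1 0; 0 0 1]
T2·T1 = [1 -2 0; 0 -1 0; 0 0 1]
T3·…·T1 = [1 -2 -3; 0 -1 -4; 0 0 1]
T4·…·T1 = [1 -2 1; 0 -1 -7; 0 0 1]
T5·…·T1 = [4/5 -1 5; 3/5 -2 -5; 0 0 1]
det M = -1; M⁻¹ = [2 -1 -15; 3/5 -4/5 -7; 0 0 1]
M⁻¹ · (38/5, -33/10)ᵀ = (7/2, 1/5)ᵀ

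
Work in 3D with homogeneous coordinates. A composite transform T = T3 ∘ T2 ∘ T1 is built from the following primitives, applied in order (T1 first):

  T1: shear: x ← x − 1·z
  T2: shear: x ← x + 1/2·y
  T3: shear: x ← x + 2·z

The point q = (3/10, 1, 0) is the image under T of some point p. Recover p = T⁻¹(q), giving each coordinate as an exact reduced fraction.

p = (-1/5, 1, 0)

T1 = [1 0 -1 0; 0 1 0 0; 0 0 1 0; 0 0 0 1]
T2·T1 = [1 1/2 -1 0; 0 1 0 0; 0 0 1 0; 0 0 0 1]
T3·…·T1 = [1 1/2 1 0; 0 1 0 0; 0 0 1 0; 0 0 0 1]
det M = 1; M⁻¹ = [1 -1/2 -1 0; 0 1 0 0; 0 0 1 0; 0 0 0 1]
M⁻¹ · (3/10, 1, 0)ᵀ = (-1/5, 1, 0)ᵀ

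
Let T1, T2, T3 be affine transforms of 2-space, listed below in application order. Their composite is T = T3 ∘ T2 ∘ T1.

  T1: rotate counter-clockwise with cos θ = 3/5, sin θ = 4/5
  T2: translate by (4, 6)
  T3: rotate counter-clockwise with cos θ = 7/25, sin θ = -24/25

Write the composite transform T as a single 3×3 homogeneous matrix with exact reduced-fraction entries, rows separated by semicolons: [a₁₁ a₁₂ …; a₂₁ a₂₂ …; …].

T = [117/125 44/125 172/25; -44/125 117/125 -54/25; 0 0 1]

T1 = [3/5 -4/5 0; 4/5 3/5 0; 0 0 1]
T2·T1 = [3/5 -4/5 4; 4/5 3/5 6; 0 0 1]
T3·…·T1 = [117/125 44/125 172/25; -44/125 117/125 -54/25; 0 0 1]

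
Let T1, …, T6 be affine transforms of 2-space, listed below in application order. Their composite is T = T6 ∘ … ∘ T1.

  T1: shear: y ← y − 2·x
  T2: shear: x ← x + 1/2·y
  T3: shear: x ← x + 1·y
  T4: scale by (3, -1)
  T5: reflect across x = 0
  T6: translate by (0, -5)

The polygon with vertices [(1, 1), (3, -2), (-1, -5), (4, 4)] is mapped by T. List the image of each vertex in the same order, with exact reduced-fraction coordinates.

image vertices: (3/2, -4), (27, 3), (33/2, -2), (6, -1)

T1 shear: y ← y − 2·x: (1, 1) → (1, -1); (3, -2) → (3, -8); (-1, -5) → (-1, -3); (4, 4) → (4, -4)
T2 shear: x ← x + 1/2·y: (1, -1) → (1/2, -1); (3, -8) → (-1, -8); (-1, -3) → (-5/2, -3); (4, -4) → (2, -4)
T3 shear: x ← x + 1·y: (1/2, -1) → (-1/2, -1); (-1, -8) → (-9, -8); (-5/2, -3) → (-11/2, -3); (2, -4) → (-2, -4)
T4 scale by (3, -1): (-1/2, -1) → (-3/2, 1); (-9, -8) → (-27, 8); (-11/2, -3) → (-33/2, 3); (-2, -4) → (-6, 4)
T5 reflect across x = 0: (-3/2, 1) → (3/2, 1); (-27, 8) → (27, 8); (-33/2, 3) → (33/2, 3); (-6, 4) → (6, 4)
T6 translate by (0, -5): (3/2, 1) → (3/2, -4); (27, 8) → (27, 3); (33/2, 3) → (33/2, -2); (6, 4) → (6, -1)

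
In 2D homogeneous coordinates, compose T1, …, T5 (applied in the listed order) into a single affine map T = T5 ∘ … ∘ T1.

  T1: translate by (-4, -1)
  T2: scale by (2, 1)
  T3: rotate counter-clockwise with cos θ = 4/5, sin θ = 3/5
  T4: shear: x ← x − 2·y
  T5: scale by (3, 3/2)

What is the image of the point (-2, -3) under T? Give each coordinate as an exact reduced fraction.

T(p) = (204/5, -78/5)

T1 translate by (-4, -1): (-2, -3) → (-6, -4)
T2 scale by (2, 1): (-6, -4) → (-12, -4)
T3 rotate counter-clockwise with cos θ = 4/5, sin θ = 3/5: (-12, -4) → (-36/5, -52/5)
T4 shear: x ← x − 2·y: (-36/5, -52/5) → (68/5, -52/5)
T5 scale by (3, 3/2): (68/5, -52/5) → (204/5, -78/5)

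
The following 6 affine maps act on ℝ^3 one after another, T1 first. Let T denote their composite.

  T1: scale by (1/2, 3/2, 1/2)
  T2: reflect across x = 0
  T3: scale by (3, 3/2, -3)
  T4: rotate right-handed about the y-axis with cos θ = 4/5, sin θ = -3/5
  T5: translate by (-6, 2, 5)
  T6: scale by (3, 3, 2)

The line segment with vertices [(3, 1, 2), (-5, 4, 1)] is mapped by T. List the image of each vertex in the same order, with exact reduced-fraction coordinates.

image vertices: (-117/5, 51/4, -1/5), (27/10, 33, 83/5)

T1 scale by (1/2, 3/2, 1/2): (3, 1, 2) → (3/2, 3/2, 1); (-5, 4, 1) → (-5/2, 6, 1/2)
T2 reflect across x = 0: (3/2, 3/2, 1) → (-3/2, 3/2, 1); (-5/2, 6, 1/2) → (5/2, 6, 1/2)
T3 scale by (3, 3/2, -3): (-3/2, 3/2, 1) → (-9/2, 9/4, -3); (5/2, 6, 1/2) → (15/2, 9, -3/2)
T4 rotate right-handed about the y-axis with cos θ = 4/5, sin θ = -3/5: (-9/2, 9/4, -3) → (-9/5, 9/4, -51/10); (15/2, 9, -3/2) → (69/10, 9, 33/10)
T5 translate by (-6, 2, 5): (-9/5, 9/4, -51/10) → (-39/5, 17/4, -1/10); (69/10, 9, 33/10) → (9/10, 11, 83/10)
T6 scale by (3, 3, 2): (-39/5, 17/4, -1/10) → (-117/5, 51/4, -1/5); (9/10, 11, 83/10) → (27/10, 33, 83/5)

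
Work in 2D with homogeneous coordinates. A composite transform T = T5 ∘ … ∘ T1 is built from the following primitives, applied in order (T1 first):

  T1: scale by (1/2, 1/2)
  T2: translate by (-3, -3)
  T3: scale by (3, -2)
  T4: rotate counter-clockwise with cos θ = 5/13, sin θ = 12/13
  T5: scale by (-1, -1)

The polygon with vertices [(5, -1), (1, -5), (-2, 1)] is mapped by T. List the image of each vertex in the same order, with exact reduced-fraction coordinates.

image vertices: (183/26, -17/13), (339/26, 35/13), (120/13, 119/13)

T1 scale by (1/2, 1/2): (5, -1) → (5/2, -1/2); (1, -5) → (1/2, -5/2); (-2, 1) → (-1, 1/2)
T2 translate by (-3, -3): (5/2, -1/2) → (-1/2, -7/2); (1/2, -5/2) → (-5/2, -11/2); (-1, 1/2) → (-4, -5/2)
T3 scale by (3, -2): (-1/2, -7/2) → (-3/2, 7); (-5/2, -11/2) → (-15/2, 11); (-4, -5/2) → (-12, 5)
T4 rotate counter-clockwise with cos θ = 5/13, sin θ = 12/13: (-3/2, 7) → (-183/26, 17/13); (-15/2, 11) → (-339/26, -35/13); (-12, 5) → (-120/13, -119/13)
T5 scale by (-1, -1): (-183/26, 17/13) → (183/26, -17/13); (-339/26, -35/13) → (339/26, 35/13); (-120/13, -119/13) → (120/13, 119/13)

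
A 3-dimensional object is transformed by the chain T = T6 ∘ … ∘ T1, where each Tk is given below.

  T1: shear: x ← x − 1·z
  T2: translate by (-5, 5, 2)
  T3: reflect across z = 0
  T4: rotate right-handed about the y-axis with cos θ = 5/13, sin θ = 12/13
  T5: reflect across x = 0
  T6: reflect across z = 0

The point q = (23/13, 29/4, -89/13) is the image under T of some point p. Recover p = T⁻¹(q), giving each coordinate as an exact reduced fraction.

p = (-5, 9/4, -3)

T1 = [1 0 -1 0; 0 1 0 0; 0 0 1 0; 0 0 0 1]
T2·T1 = [1 0 -1 -5; 0 1 0 5; 0 0 1 2; 0 0 0 1]
T3·…·T1 = [1 0 -1 -5; 0 1 0 5; 0 0 -1 -2; 0 0 0 1]
T4·…·T1 = [5/13 0 -17/13 -49/13; 0 1 0 5; -12/13 0 7/13 50/13; 0 0 0 1]
T5·…·T1 = [-5/13 0 17/13 49/13; 0 1 0 5; -12/13 0 7/13 50/13; 0 0 0 1]
T6·…·T1 = [-5/13 0 17/13 49/13; 0 1 0 5; 12/13 0 -7/13 -50/13; 0 0 0 1]
det M = -1; M⁻¹ = [7/13 0 17/13 3; 0 1 0 -5; 12/13 0 5/13 -2; 0 0 0 1]
M⁻¹ · (23/13, 29/4, -89/13)ᵀ = (-5, 9/4, -3)ᵀ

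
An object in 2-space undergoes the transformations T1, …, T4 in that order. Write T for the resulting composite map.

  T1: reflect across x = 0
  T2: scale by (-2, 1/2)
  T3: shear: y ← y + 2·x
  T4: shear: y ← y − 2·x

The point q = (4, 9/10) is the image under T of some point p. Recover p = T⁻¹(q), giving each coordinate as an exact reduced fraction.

p = (2, 9/5)

T1 = [-1 0 0; 0 1 0; 0 0 1]
T2·T1 = [2 0 0; 0 1/2 0; 0 0 1]
T3·…·T1 = [2 0 0; 4 1/2 0; 0 0 1]
T4·…·T1 = [2 0 0; 0 1/2 0; 0 0 1]
det M = 1; M⁻¹ = [1/2 0 0; 0 2 0; 0 0 1]
M⁻¹ · (4, 9/10)ᵀ = (2, 9/5)ᵀ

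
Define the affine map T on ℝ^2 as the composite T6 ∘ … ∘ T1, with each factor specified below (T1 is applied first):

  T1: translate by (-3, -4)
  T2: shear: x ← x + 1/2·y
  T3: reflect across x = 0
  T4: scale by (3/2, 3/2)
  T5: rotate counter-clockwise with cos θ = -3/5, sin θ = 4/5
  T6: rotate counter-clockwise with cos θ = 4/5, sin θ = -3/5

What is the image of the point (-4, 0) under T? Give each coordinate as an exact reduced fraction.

T1 translate by (-3, -4): (-4, 0) → (-7, -4)
T2 shear: x ← x + 1/2·y: (-7, -4) → (-9, -4)
T3 reflect across x = 0: (-9, -4) → (9, -4)
T4 scale by (3/2, 3/2): (9, -4) → (27/2, -6)
T5 rotate counter-clockwise with cos θ = -3/5, sin θ = 4/5: (27/2, -6) → (-33/10, 72/5)
T6 rotate counter-clockwise with cos θ = 4/5, sin θ = -3/5: (-33/10, 72/5) → (6, 27/2)

T(p) = (6, 27/2)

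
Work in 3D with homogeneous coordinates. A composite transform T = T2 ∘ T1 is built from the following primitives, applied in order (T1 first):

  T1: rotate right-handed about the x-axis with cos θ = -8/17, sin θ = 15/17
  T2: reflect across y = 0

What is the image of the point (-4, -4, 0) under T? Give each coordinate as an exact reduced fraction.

T1 rotate right-handed about the x-axis with cos θ = -8/17, sin θ = 15/17: (-4, -4, 0) → (-4, 32/17, -60/17)
T2 reflect across y = 0: (-4, 32/17, -60/17) → (-4, -32/17, -60/17)

T(p) = (-4, -32/17, -60/17)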